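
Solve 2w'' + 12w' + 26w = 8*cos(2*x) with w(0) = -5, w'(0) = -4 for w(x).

w = 4*cos(2*x)/25 + 16*sin(2*x)/75 - 1493*exp(-3*x)*sin(2*x)/150 - 129*cos(2*x)*exp(-3*x)/25

Divide through by 2: w'' + 6w' + 13w = 4*cos(2*x).
Characteristic equation r² + 6r + 13 = 0 has discriminant (6)² - 4·(13) = -16 < 0, so r = -3 ± 2i.
Hence w_h = C1*cos(2*x)*exp(-3*x) + C2*exp(-3*x)*sin(2*x).
Try w_p = A*cos(2*x) + B*sin(2*x). Substituting and equating the coefficients of cos(2x) and sin(2x) gives A = 4/25, B = 16/75, so w_p = 4*cos(2*x)/25 + 16*sin(2*x)/75.
General solution: w = 4*cos(2*x)/25 + 16*sin(2*x)/75 + C1*cos(2*x)*exp(-3*x) + C2*exp(-3*x)*sin(2*x).
Apply the initial conditions: w(0) = 4/25 + C1 = -5 and w'(0) = 32/75 - 3*C1 + 2*C2 = -4. Solving gives C1 = -129/25, C2 = -1493/150.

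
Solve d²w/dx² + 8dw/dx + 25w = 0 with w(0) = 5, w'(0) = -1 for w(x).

Characteristic equation r² + 8r + 25 = 0 has discriminant (8)² - 4·(25) = -36 < 0, so r = -4 ± 3i.
Hence w_h = C1*cos(3*x)*exp(-4*x) + C2*exp(-4*x)*sin(3*x).
Apply the initial conditions: w(0) = C1 = 5 and w'(0) = -4*C1 + 3*C2 = -1. Solving gives C1 = 5, C2 = 19/3.

w = 5*cos(3*x)*exp(-4*x) + 19*exp(-4*x)*sin(3*x)/3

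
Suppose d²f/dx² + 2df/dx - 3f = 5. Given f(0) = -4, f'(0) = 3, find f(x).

f = -5/3 - exp(x) - 4*exp(-3*x)/3

Characteristic equation r² + 2r - 3 = 0 factors as (r - 1)(r + 3) = 0, so r = 1, -3.
Hence f_h = C1*exp(x) + C2*exp(-3*x).
For the particular solution try f_p = A0. Substituting and matching coefficients of each power of x gives A0 = -5/3, so f_p = -5/3.
General solution: f = -5/3 + C1*exp(x) + C2*exp(-3*x).
Apply the initial conditions: f(0) = -5/3 + C1 + C2 = -4 and f'(0) = C1 - 3*C2 = 3. Solving gives C1 = -1, C2 = -4/3.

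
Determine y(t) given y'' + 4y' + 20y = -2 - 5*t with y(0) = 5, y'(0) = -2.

y = -1/20 - t/4 + 101*cos(4*t)*exp(-2*t)/20 + 167*exp(-2*t)*sin(4*t)/80

Characteristic equation r² + 4r + 20 = 0 has discriminant (4)² - 4·(20) = -64 < 0, so r = -2 ± 4i.
Hence y_h = C1*cos(4*t)*exp(-2*t) + C2*exp(-2*t)*sin(4*t).
For the particular solution try y_p = A0 + A1*t. Substituting and matching coefficients of each power of t gives A0 = -1/20, A1 = -1/4, so y_p = -1/20 - t/4.
General solution: y = -1/20 - t/4 + C1*cos(4*t)*exp(-2*t) + C2*exp(-2*t)*sin(4*t).
Apply the initial conditions: y(0) = -1/20 + C1 = 5 and y'(0) = -1/4 - 2*C1 + 4*C2 = -2. Solving gives C1 = 101/20, C2 = 167/80.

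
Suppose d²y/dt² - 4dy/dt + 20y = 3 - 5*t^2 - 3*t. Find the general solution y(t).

Characteristic equation r² - 4r + 20 = 0 has discriminant (-4)² - 4·(20) = -64 < 0, so r = 2 ± 4i.
Hence y_h = C1*cos(4*t)*exp(2*t) + C2*exp(2*t)*sin(4*t).
For the particular solution try y_p = A0 + A1*t + A2*t^2. Substituting and matching coefficients of each power of t gives A0 = 1/8, A1 = -1/4, A2 = -1/4, so y_p = 1/8 - t/4 - t^2/4.

y = 1/8 - t/4 - t**2/4 + C1*cos(4*t)*exp(2*t) + C2*exp(2*t)*sin(4*t)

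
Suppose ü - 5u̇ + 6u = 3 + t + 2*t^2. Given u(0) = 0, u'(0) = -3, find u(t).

u = 107/108 - 47*exp(3*t)/27 + t**2/3 + 3*exp(2*t)/4 + 13*t/18

Characteristic equation r² - 5r + 6 = 0 factors as (r - 2)(r - 3) = 0, so r = 2, 3.
Hence u_h = C1*exp(2*t) + C2*exp(3*t).
For the particular solution try u_p = A0 + A1*t + A2*t^2. Substituting and matching coefficients of each power of t gives A0 = 107/108, A1 = 13/18, A2 = 1/3, so u_p = 107/108 + t^2/3 + 13*t/18.
General solution: u = 107/108 + t^2/3 + 13*t/18 + C1*exp(2*t) + C2*exp(3*t).
Apply the initial conditions: u(0) = 107/108 + C1 + C2 = 0 and u'(0) = 13/18 + 2*C1 + 3*C2 = -3. Solving gives C1 = 3/4, C2 = -47/27.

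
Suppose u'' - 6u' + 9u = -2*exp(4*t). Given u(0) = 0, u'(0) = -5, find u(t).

u = -2*exp(4*t) + 2*exp(3*t) - 3*t*exp(3*t)

Characteristic equation r² - 6r + 9 = 0 has discriminant (-6)² - 4·(9) = 0, so r = 3 is a repeated root.
Hence u_h = (C1 + C2*t)*exp(3*t).
Try u_p = A*exp(4*t). Substituting into the equation and dividing by exp(4*t) gives A = -2, so u_p = -2*exp(4*t).
General solution: u = -2*exp(4*t) + C1*exp(3*t) + C2*t*exp(3*t).
Apply the initial conditions: u(0) = -2 + C1 = 0 and u'(0) = -8 + C2 + 3*C1 = -5. Solving gives C1 = 2, C2 = -3.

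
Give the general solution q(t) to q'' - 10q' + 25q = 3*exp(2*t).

Characteristic equation r² - 10r + 25 = 0 has discriminant (-10)² - 4·(25) = 0, so r = 5 is a repeated root.
Hence q_h = (C1 + C2*t)*exp(5*t).
Try q_p = A*exp(2*t). Substituting into the equation and dividing by exp(2*t) gives A = 1/3, so q_p = exp(2*t)/3.

q = exp(2*t)/3 + C1*exp(5*t) + C2*t*exp(5*t)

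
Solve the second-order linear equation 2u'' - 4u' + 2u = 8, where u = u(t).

u = 4 + C1*exp(t) + C2*t*exp(t)

Divide through by 2: u'' - 2u' + u = 4.
Characteristic equation r² - 2r + 1 = 0 has discriminant (-2)² - 4·(1) = 0, so r = 1 is a repeated root.
Hence u_h = (C1 + C2*t)*exp(t).
For the particular solution try u_p = A0. Substituting and matching coefficients of each power of t gives A0 = 4, so u_p = 4.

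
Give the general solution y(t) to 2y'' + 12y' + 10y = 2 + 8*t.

y = -19/25 + 4*t/5 + C1*exp(-t) + C2*exp(-5*t)

Divide through by 2: y'' + 6y' + 5y = 1 + 4*t.
Characteristic equation r² + 6r + 5 = 0 factors as (r + 1)(r + 5) = 0, so r = -1, -5.
Hence y_h = C1*exp(-t) + C2*exp(-5*t).
For the particular solution try y_p = A0 + A1*t. Substituting and matching coefficients of each power of t gives A0 = -19/25, A1 = 4/5, so y_p = -19/25 + 4*t/5.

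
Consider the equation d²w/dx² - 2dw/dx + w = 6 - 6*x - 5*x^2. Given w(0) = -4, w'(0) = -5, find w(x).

w = -36 - 26*x - 5*x**2 + 32*exp(x) - 11*x*exp(x)

Characteristic equation r² - 2r + 1 = 0 has discriminant (-2)² - 4·(1) = 0, so r = 1 is a repeated root.
Hence w_h = (C1 + C2*x)*exp(x).
For the particular solution try w_p = A0 + A1*x + A2*x^2. Substituting and matching coefficients of each power of x gives A0 = -36, A1 = -26, A2 = -5, so w_p = -36 - 26*x - 5*x^2.
General solution: w = -36 - 26*x - 5*x^2 + C1*exp(x) + C2*x*exp(x).
Apply the initial conditions: w(0) = -36 + C1 = -4 and w'(0) = -26 + C1 + C2 = -5. Solving gives C1 = 32, C2 = -11.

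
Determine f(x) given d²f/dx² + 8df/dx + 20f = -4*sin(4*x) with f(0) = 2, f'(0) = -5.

f = -sin(4*x)/65 + 8*cos(4*x)/65 + 122*cos(2*x)*exp(-4*x)/65 + 167*exp(-4*x)*sin(2*x)/130

Characteristic equation r² + 8r + 20 = 0 has discriminant (8)² - 4·(20) = -16 < 0, so r = -4 ± 2i.
Hence f_h = C1*cos(2*x)*exp(-4*x) + C2*exp(-4*x)*sin(2*x).
Try f_p = A*cos(4*x) + B*sin(4*x). Substituting and equating the coefficients of cos(4x) and sin(4x) gives A = 8/65, B = -1/65, so f_p = -sin(4*x)/65 + 8*cos(4*x)/65.
General solution: f = -sin(4*x)/65 + 8*cos(4*x)/65 + C1*cos(2*x)*exp(-4*x) + C2*exp(-4*x)*sin(2*x).
Apply the initial conditions: f(0) = 8/65 + C1 = 2 and f'(0) = -4/65 - 4*C1 + 2*C2 = -5. Solving gives C1 = 122/65, C2 = 167/130.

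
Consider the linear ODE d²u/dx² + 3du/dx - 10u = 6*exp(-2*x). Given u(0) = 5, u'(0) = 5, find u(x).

u = -exp(-2*x)/2 + 9*exp(2*x)/2 + exp(-5*x)

Characteristic equation r² + 3r - 10 = 0 factors as (r - 2)(r + 5) = 0, so r = 2, -5.
Hence u_h = C1*exp(2*x) + C2*exp(-5*x).
Try u_p = A*exp(-2*x). Substituting into the equation and dividing by exp(-2*x) gives A = -1/2, so u_p = -exp(-2*x)/2.
General solution: u = -exp(-2*x)/2 + C1*exp(2*x) + C2*exp(-5*x).
Apply the initial conditions: u(0) = -1/2 + C1 + C2 = 5 and u'(0) = 1 - 5*C2 + 2*C1 = 5. Solving gives C1 = 9/2, C2 = 1.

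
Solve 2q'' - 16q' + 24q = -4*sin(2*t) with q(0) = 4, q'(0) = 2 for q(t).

q = -61*exp(6*t)/40 - cos(2*t)/10 - sin(2*t)/20 + 45*exp(2*t)/8

Divide through by 2: q'' - 8q' + 12q = -2*sin(2*t).
Characteristic equation r² - 8r + 12 = 0 factors as (r - 6)(r - 2) = 0, so r = 6, 2.
Hence q_h = C1*exp(6*t) + C2*exp(2*t).
Try q_p = A*cos(2*t) + B*sin(2*t). Substituting and equating the coefficients of cos(2t) and sin(2t) gives A = -1/10, B = -1/20, so q_p = -cos(2*t)/10 - sin(2*t)/20.
General solution: q = -cos(2*t)/10 - sin(2*t)/20 + C1*exp(6*t) + C2*exp(2*t).
Apply the initial conditions: q(0) = -1/10 + C1 + C2 = 4 and q'(0) = -1/10 + 2*C2 + 6*C1 = 2. Solving gives C1 = -61/40, C2 = 45/8.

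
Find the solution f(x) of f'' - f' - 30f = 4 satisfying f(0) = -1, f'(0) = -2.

f = -2/15 - 19*exp(6*x)/33 - 16*exp(-5*x)/55

Characteristic equation r² - r - 30 = 0 factors as (r - 6)(r + 5) = 0, so r = 6, -5.
Hence f_h = C1*exp(6*x) + C2*exp(-5*x).
For the particular solution try f_p = A0. Substituting and matching coefficients of each power of x gives A0 = -2/15, so f_p = -2/15.
General solution: f = -2/15 + C1*exp(6*x) + C2*exp(-5*x).
Apply the initial conditions: f(0) = -2/15 + C1 + C2 = -1 and f'(0) = -5*C2 + 6*C1 = -2. Solving gives C1 = -19/33, C2 = -16/55.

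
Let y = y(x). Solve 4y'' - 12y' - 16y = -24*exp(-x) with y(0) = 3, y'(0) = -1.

Divide through by 4: y'' - 3y' - 4y = -6*exp(-x).
Characteristic equation r² - 3r - 4 = 0 factors as (r - 4)(r + 1) = 0, so r = 4, -1.
Hence y_h = C1*exp(4*x) + C2*exp(-x).
Since exp(-x) solves the homogeneous equation (r = -1 is a root of multiplicity 1), multiply the trial by x. Try y_p = A*x*exp(-x). Substituting into the equation and dividing by exp(-x) gives A = 6/5, so y_p = 6*x*exp(-x)/5.
General solution: y = C1*exp(4*x) + C2*exp(-x) + 6*x*exp(-x)/5.
Apply the initial conditions: y(0) = C1 + C2 = 3 and y'(0) = 6/5 - C2 + 4*C1 = -1. Solving gives C1 = 4/25, C2 = 71/25.

y = 4*exp(4*x)/25 + 71*exp(-x)/25 + 6*x*exp(-x)/5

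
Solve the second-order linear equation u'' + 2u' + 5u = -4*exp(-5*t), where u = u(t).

Characteristic equation r² + 2r + 5 = 0 has discriminant (2)² - 4·(5) = -16 < 0, so r = -1 ± 2i.
Hence u_h = C1*cos(2*t)*exp(-t) + C2*exp(-t)*sin(2*t).
Try u_p = A*exp(-5*t). Substituting into the equation and dividing by exp(-5*t) gives A = -1/5, so u_p = -exp(-5*t)/5.

u = -exp(-5*t)/5 + C1*cos(2*t)*exp(-t) + C2*exp(-t)*sin(2*t)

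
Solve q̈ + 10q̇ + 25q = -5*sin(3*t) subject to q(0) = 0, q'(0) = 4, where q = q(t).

q = -75*exp(-5*t)/578 - 20*sin(3*t)/289 + 75*cos(3*t)/578 + 121*t*exp(-5*t)/34

Characteristic equation r² + 10r + 25 = 0 has discriminant (10)² - 4·(25) = 0, so r = -5 is a repeated root.
Hence q_h = (C1 + C2*t)*exp(-5*t).
Try q_p = A*cos(3*t) + B*sin(3*t). Substituting and equating the coefficients of cos(3t) and sin(3t) gives A = 75/578, B = -20/289, so q_p = -20*sin(3*t)/289 + 75*cos(3*t)/578.
General solution: q = -20*sin(3*t)/289 + 75*cos(3*t)/578 + C1*exp(-5*t) + C2*t*exp(-5*t).
Apply the initial conditions: q(0) = 75/578 + C1 = 0 and q'(0) = -60/289 + C2 - 5*C1 = 4. Solving gives C1 = -75/578, C2 = 121/34.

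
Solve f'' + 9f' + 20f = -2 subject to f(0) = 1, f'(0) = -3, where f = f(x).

Characteristic equation r² + 9r + 20 = 0 factors as (r + 5)(r + 4) = 0, so r = -5, -4.
Hence f_h = C1*exp(-5*x) + C2*exp(-4*x).
For the particular solution try f_p = A0. Substituting and matching coefficients of each power of x gives A0 = -1/10, so f_p = -1/10.
General solution: f = -1/10 + C1*exp(-5*x) + C2*exp(-4*x).
Apply the initial conditions: f(0) = -1/10 + C1 + C2 = 1 and f'(0) = -5*C1 - 4*C2 = -3. Solving gives C1 = -7/5, C2 = 5/2.

f = -1/10 - 7*exp(-5*x)/5 + 5*exp(-4*x)/2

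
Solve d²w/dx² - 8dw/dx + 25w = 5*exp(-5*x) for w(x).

Characteristic equation r² - 8r + 25 = 0 has discriminant (-8)² - 4·(25) = -36 < 0, so r = 4 ± 3i.
Hence w_h = C1*cos(3*x)*exp(4*x) + C2*exp(4*x)*sin(3*x).
Try w_p = A*exp(-5*x). Substituting into the equation and dividing by exp(-5*x) gives A = 1/18, so w_p = exp(-5*x)/18.

w = exp(-5*x)/18 + C1*cos(3*x)*exp(4*x) + C2*exp(4*x)*sin(3*x)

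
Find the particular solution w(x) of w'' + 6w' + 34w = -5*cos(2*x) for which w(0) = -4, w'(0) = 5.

w = -25*cos(2*x)/174 - 5*sin(2*x)/87 - 1123*exp(-3*x)*sin(5*x)/870 - 671*cos(5*x)*exp(-3*x)/174

Characteristic equation r² + 6r + 34 = 0 has discriminant (6)² - 4·(34) = -100 < 0, so r = -3 ± 5i.
Hence w_h = C1*cos(5*x)*exp(-3*x) + C2*exp(-3*x)*sin(5*x).
Try w_p = A*cos(2*x) + B*sin(2*x). Substituting and equating the coefficients of cos(2x) and sin(2x) gives A = -25/174, B = -5/87, so w_p = -25*cos(2*x)/174 - 5*sin(2*x)/87.
General solution: w = -25*cos(2*x)/174 - 5*sin(2*x)/87 + C1*cos(5*x)*exp(-3*x) + C2*exp(-3*x)*sin(5*x).
Apply the initial conditions: w(0) = -25/174 + C1 = -4 and w'(0) = -10/87 - 3*C1 + 5*C2 = 5. Solving gives C1 = -671/174, C2 = -1123/870.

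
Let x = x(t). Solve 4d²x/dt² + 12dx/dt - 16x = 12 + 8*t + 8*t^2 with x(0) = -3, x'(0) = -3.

Divide through by 4: x'' + 3x' - 4x = 3 + 2*t + 2*t^2.
Characteristic equation r² + 3r - 4 = 0 factors as (r - 1)(r + 4) = 0, so r = 1, -4.
Hence x_h = C1*exp(t) + C2*exp(-4*t).
For the particular solution try x_p = A0 + A1*t + A2*t^2. Substituting and matching coefficients of each power of t gives A0 = -31/16, A1 = -5/4, A2 = -1/2, so x_p = -31/16 - 5*t/4 - t^2/2.
General solution: x = -31/16 - 5*t/4 - t^2/2 + C1*exp(t) + C2*exp(-4*t).
Apply the initial conditions: x(0) = -31/16 + C1 + C2 = -3 and x'(0) = -5/4 + C1 - 4*C2 = -3. Solving gives C1 = -6/5, C2 = 11/80.

x = -31/16 - 6*exp(t)/5 - 5*t/4 - t**2/2 + 11*exp(-4*t)/80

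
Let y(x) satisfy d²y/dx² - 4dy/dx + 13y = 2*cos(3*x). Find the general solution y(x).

Characteristic equation r² - 4r + 13 = 0 has discriminant (-4)² - 4·(13) = -36 < 0, so r = 2 ± 3i.
Hence y_h = C1*cos(3*x)*exp(2*x) + C2*exp(2*x)*sin(3*x).
Try y_p = A*cos(3*x) + B*sin(3*x). Substituting and equating the coefficients of cos(3x) and sin(3x) gives A = 1/20, B = -3/20, so y_p = -3*sin(3*x)/20 + cos(3*x)/20.

y = -3*sin(3*x)/20 + cos(3*x)/20 + C1*cos(3*x)*exp(2*x) + C2*exp(2*x)*sin(3*x)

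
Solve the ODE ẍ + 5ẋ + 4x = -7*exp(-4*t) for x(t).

x = C1*exp(-4*t) + C2*exp(-t) + 7*t*exp(-4*t)/3

Characteristic equation r² + 5r + 4 = 0 factors as (r + 4)(r + 1) = 0, so r = -4, -1.
Hence x_h = C1*exp(-4*t) + C2*exp(-t).
Since exp(-4*t) solves the homogeneous equation (r = -4 is a root of multiplicity 1), multiply the trial by t. Try x_p = A*t*exp(-4*t). Substituting into the equation and dividing by exp(-4*t) gives A = 7/3, so x_p = 7*t*exp(-4*t)/3.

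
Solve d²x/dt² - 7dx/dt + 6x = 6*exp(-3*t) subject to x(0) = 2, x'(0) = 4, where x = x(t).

x = exp(-3*t)/6 + 8*exp(6*t)/15 + 13*exp(t)/10

Characteristic equation r² - 7r + 6 = 0 factors as (r - 1)(r - 6) = 0, so r = 1, 6.
Hence x_h = C1*exp(t) + C2*exp(6*t).
Try x_p = A*exp(-3*t). Substituting into the equation and dividing by exp(-3*t) gives A = 1/6, so x_p = exp(-3*t)/6.
General solution: x = exp(-3*t)/6 + C1*exp(t) + C2*exp(6*t).
Apply the initial conditions: x(0) = 1/6 + C1 + C2 = 2 and x'(0) = -1/2 + C1 + 6*C2 = 4. Solving gives C1 = 13/10, C2 = 8/15.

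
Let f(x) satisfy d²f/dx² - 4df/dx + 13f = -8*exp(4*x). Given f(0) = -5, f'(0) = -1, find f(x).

Characteristic equation r² - 4r + 13 = 0 has discriminant (-4)² - 4·(13) = -36 < 0, so r = 2 ± 3i.
Hence f_h = C1*cos(3*x)*exp(2*x) + C2*exp(2*x)*sin(3*x).
Try f_p = A*exp(4*x). Substituting into the equation and dividing by exp(4*x) gives A = -8/13, so f_p = -8*exp(4*x)/13.
General solution: f = -8*exp(4*x)/13 + C1*cos(3*x)*exp(2*x) + C2*exp(2*x)*sin(3*x).
Apply the initial conditions: f(0) = -8/13 + C1 = -5 and f'(0) = -32/13 + 2*C1 + 3*C2 = -1. Solving gives C1 = -57/13, C2 = 133/39.

f = -8*exp(4*x)/13 - 57*cos(3*x)*exp(2*x)/13 + 133*exp(2*x)*sin(3*x)/39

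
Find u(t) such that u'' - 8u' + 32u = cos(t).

Characteristic equation r² - 8r + 32 = 0 has discriminant (-8)² - 4·(32) = -64 < 0, so r = 4 ± 4i.
Hence u_h = C1*cos(4*t)*exp(4*t) + C2*exp(4*t)*sin(4*t).
Try u_p = A*cos(t) + B*sin(t). Substituting and equating the coefficients of cos(t) and sin(t) gives A = 31/1025, B = -8/1025, so u_p = -8*sin(t)/1025 + 31*cos(t)/1025.

u = -8*sin(t)/1025 + 31*cos(t)/1025 + C1*cos(4*t)*exp(4*t) + C2*exp(4*t)*sin(4*t)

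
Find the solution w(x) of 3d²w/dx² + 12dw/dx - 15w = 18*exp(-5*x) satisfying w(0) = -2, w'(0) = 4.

Divide through by 3: w'' + 4w' - 5w = 6*exp(-5*x).
Characteristic equation r² + 4r - 5 = 0 factors as (r - 1)(r + 5) = 0, so r = 1, -5.
Hence w_h = C1*exp(x) + C2*exp(-5*x).
Since exp(-5*x) solves the homogeneous equation (r = -5 is a root of multiplicity 1), multiply the trial by x. Try w_p = A*x*exp(-5*x). Substituting into the equation and dividing by exp(-5*x) gives A = -1, so w_p = -x*exp(-5*x).
General solution: w = C1*exp(x) + C2*exp(-5*x) - x*exp(-5*x).
Apply the initial conditions: w(0) = C1 + C2 = -2 and w'(0) = -1 + C1 - 5*C2 = 4. Solving gives C1 = -5/6, C2 = -7/6.

w = -7*exp(-5*x)/6 - 5*exp(x)/6 - x*exp(-5*x)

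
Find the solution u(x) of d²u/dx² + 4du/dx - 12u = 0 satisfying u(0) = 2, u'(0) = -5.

u = 7*exp(2*x)/8 + 9*exp(-6*x)/8

Characteristic equation r² + 4r - 12 = 0 factors as (r - 2)(r + 6) = 0, so r = 2, -6.
Hence u_h = C1*exp(2*x) + C2*exp(-6*x).
Apply the initial conditions: u(0) = C1 + C2 = 2 and u'(0) = -6*C2 + 2*C1 = -5. Solving gives C1 = 7/8, C2 = 9/8.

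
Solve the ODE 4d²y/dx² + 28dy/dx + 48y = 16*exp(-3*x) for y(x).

y = C1*exp(-4*x) + C2*exp(-3*x) + 4*x*exp(-3*x)

Divide through by 4: y'' + 7y' + 12y = 4*exp(-3*x).
Characteristic equation r² + 7r + 12 = 0 factors as (r + 4)(r + 3) = 0, so r = -4, -3.
Hence y_h = C1*exp(-4*x) + C2*exp(-3*x).
Since exp(-3*x) solves the homogeneous equation (r = -3 is a root of multiplicity 1), multiply the trial by x. Try y_p = A*x*exp(-3*x). Substituting into the equation and dividing by exp(-3*x) gives A = 4, so y_p = 4*x*exp(-3*x).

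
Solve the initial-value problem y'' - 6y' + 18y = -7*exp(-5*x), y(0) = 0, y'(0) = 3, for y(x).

Characteristic equation r² - 6r + 18 = 0 has discriminant (-6)² - 4·(18) = -36 < 0, so r = 3 ± 3i.
Hence y_h = C1*cos(3*x)*exp(3*x) + C2*exp(3*x)*sin(3*x).
Try y_p = A*exp(-5*x). Substituting into the equation and dividing by exp(-5*x) gives A = -7/73, so y_p = -7*exp(-5*x)/73.
General solution: y = -7*exp(-5*x)/73 + C1*cos(3*x)*exp(3*x) + C2*exp(3*x)*sin(3*x).
Apply the initial conditions: y(0) = -7/73 + C1 = 0 and y'(0) = 35/73 + 3*C1 + 3*C2 = 3. Solving gives C1 = 7/73, C2 = 163/219.

y = -7*exp(-5*x)/73 + 7*cos(3*x)*exp(3*x)/73 + 163*exp(3*x)*sin(3*x)/219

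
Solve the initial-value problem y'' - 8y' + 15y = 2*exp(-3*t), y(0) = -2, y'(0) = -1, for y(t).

y = -14*exp(3*t)/3 + exp(-3*t)/24 + 21*exp(5*t)/8

Characteristic equation r² - 8r + 15 = 0 factors as (r - 5)(r - 3) = 0, so r = 5, 3.
Hence y_h = C1*exp(5*t) + C2*exp(3*t).
Try y_p = A*exp(-3*t). Substituting into the equation and dividing by exp(-3*t) gives A = 1/24, so y_p = exp(-3*t)/24.
General solution: y = exp(-3*t)/24 + C1*exp(5*t) + C2*exp(3*t).
Apply the initial conditions: y(0) = 1/24 + C1 + C2 = -2 and y'(0) = -1/8 + 3*C2 + 5*C1 = -1. Solving gives C1 = 21/8, C2 = -14/3.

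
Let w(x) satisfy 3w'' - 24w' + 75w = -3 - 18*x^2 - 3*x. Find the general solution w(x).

w = -1293/15625 - 121*x/625 - 6*x**2/25 + C1*cos(3*x)*exp(4*x) + C2*exp(4*x)*sin(3*x)

Divide through by 3: w'' - 8w' + 25w = -1 - x - 6*x^2.
Characteristic equation r² - 8r + 25 = 0 has discriminant (-8)² - 4·(25) = -36 < 0, so r = 4 ± 3i.
Hence w_h = C1*cos(3*x)*exp(4*x) + C2*exp(4*x)*sin(3*x).
For the particular solution try w_p = A0 + A1*x + A2*x^2. Substituting and matching coefficients of each power of x gives A0 = -1293/15625, A1 = -121/625, A2 = -6/25, so w_p = -1293/15625 - 121*x/625 - 6*x^2/25.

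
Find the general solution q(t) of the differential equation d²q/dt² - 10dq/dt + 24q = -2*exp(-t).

q = -2*exp(-t)/35 + C1*exp(4*t) + C2*exp(6*t)

Characteristic equation r² - 10r + 24 = 0 factors as (r - 4)(r - 6) = 0, so r = 4, 6.
Hence q_h = C1*exp(4*t) + C2*exp(6*t).
Try q_p = A*exp(-t). Substituting into the equation and dividing by exp(-t) gives A = -2/35, so q_p = -2*exp(-t)/35.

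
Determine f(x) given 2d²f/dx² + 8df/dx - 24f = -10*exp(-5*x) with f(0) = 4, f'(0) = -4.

Divide through by 2: f'' + 4f' - 12f = -5*exp(-5*x).
Characteristic equation r² + 4r - 12 = 0 factors as (r - 2)(r + 6) = 0, so r = 2, -6.
Hence f_h = C1*exp(2*x) + C2*exp(-6*x).
Try f_p = A*exp(-5*x). Substituting into the equation and dividing by exp(-5*x) gives A = 5/7, so f_p = 5*exp(-5*x)/7.
General solution: f = 5*exp(-5*x)/7 + C1*exp(2*x) + C2*exp(-6*x).
Apply the initial conditions: f(0) = 5/7 + C1 + C2 = 4 and f'(0) = -25/7 - 6*C2 + 2*C1 = -4. Solving gives C1 = 135/56, C2 = 7/8.

f = 5*exp(-5*x)/7 + 7*exp(-6*x)/8 + 135*exp(2*x)/56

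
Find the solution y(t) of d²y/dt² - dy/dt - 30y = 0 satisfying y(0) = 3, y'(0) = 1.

y = 16*exp(6*t)/11 + 17*exp(-5*t)/11

Characteristic equation r² - r - 30 = 0 factors as (r - 6)(r + 5) = 0, so r = 6, -5.
Hence y_h = C1*exp(6*t) + C2*exp(-5*t).
Apply the initial conditions: y(0) = C1 + C2 = 3 and y'(0) = -5*C2 + 6*C1 = 1. Solving gives C1 = 16/11, C2 = 17/11.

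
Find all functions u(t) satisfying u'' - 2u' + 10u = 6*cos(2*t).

u = -6*sin(2*t)/13 + 9*cos(2*t)/13 + C1*cos(3*t)*exp(t) + C2*exp(t)*sin(3*t)

Characteristic equation r² - 2r + 10 = 0 has discriminant (-2)² - 4·(10) = -36 < 0, so r = 1 ± 3i.
Hence u_h = C1*cos(3*t)*exp(t) + C2*exp(t)*sin(3*t).
Try u_p = A*cos(2*t) + B*sin(2*t). Substituting and equating the coefficients of cos(2t) and sin(2t) gives A = 9/13, B = -6/13, so u_p = -6*sin(2*t)/13 + 9*cos(2*t)/13.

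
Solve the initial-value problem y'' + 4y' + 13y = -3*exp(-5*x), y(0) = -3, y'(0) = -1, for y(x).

y = -exp(-5*x)/6 - 17*cos(3*x)*exp(-2*x)/6 - 5*exp(-2*x)*sin(3*x)/2

Characteristic equation r² + 4r + 13 = 0 has discriminant (4)² - 4·(13) = -36 < 0, so r = -2 ± 3i.
Hence y_h = C1*cos(3*x)*exp(-2*x) + C2*exp(-2*x)*sin(3*x).
Try y_p = A*exp(-5*x). Substituting into the equation and dividing by exp(-5*x) gives A = -1/6, so y_p = -exp(-5*x)/6.
General solution: y = -exp(-5*x)/6 + C1*cos(3*x)*exp(-2*x) + C2*exp(-2*x)*sin(3*x).
Apply the initial conditions: y(0) = -1/6 + C1 = -3 and y'(0) = 5/6 - 2*C1 + 3*C2 = -1. Solving gives C1 = -17/6, C2 = -5/2.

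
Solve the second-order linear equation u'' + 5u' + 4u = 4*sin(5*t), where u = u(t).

u = -50*cos(5*t)/533 - 42*sin(5*t)/533 + C1*exp(-t) + C2*exp(-4*t)

Characteristic equation r² + 5r + 4 = 0 factors as (r + 1)(r + 4) = 0, so r = -1, -4.
Hence u_h = C1*exp(-t) + C2*exp(-4*t).
Try u_p = A*cos(5*t) + B*sin(5*t). Substituting and equating the coefficients of cos(5t) and sin(5t) gives A = -50/533, B = -42/533, so u_p = -50*cos(5*t)/533 - 42*sin(5*t)/533.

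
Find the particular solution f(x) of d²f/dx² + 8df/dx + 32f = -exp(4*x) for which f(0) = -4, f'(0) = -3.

f = -exp(4*x)/80 - 319*cos(4*x)*exp(-4*x)/80 - 189*exp(-4*x)*sin(4*x)/40

Characteristic equation r² + 8r + 32 = 0 has discriminant (8)² - 4·(32) = -64 < 0, so r = -4 ± 4i.
Hence f_h = C1*cos(4*x)*exp(-4*x) + C2*exp(-4*x)*sin(4*x).
Try f_p = A*exp(4*x). Substituting into the equation and dividing by exp(4*x) gives A = -1/80, so f_p = -exp(4*x)/80.
General solution: f = -exp(4*x)/80 + C1*cos(4*x)*exp(-4*x) + C2*exp(-4*x)*sin(4*x).
Apply the initial conditions: f(0) = -1/80 + C1 = -4 and f'(0) = -1/20 - 4*C1 + 4*C2 = -3. Solving gives C1 = -319/80, C2 = -189/40.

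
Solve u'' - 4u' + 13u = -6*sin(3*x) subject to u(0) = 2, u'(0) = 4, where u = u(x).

u = -9*cos(3*x)/20 - 3*sin(3*x)/20 - 3*exp(2*x)*sin(3*x)/20 + 49*cos(3*x)*exp(2*x)/20

Characteristic equation r² - 4r + 13 = 0 has discriminant (-4)² - 4·(13) = -36 < 0, so r = 2 ± 3i.
Hence u_h = C1*cos(3*x)*exp(2*x) + C2*exp(2*x)*sin(3*x).
Try u_p = A*cos(3*x) + B*sin(3*x). Substituting and equating the coefficients of cos(3x) and sin(3x) gives A = -9/20, B = -3/20, so u_p = -9*cos(3*x)/20 - 3*sin(3*x)/20.
General solution: u = -9*cos(3*x)/20 - 3*sin(3*x)/20 + C1*cos(3*x)*exp(2*x) + C2*exp(2*x)*sin(3*x).
Apply the initial conditions: u(0) = -9/20 + C1 = 2 and u'(0) = -9/20 + 2*C1 + 3*C2 = 4. Solving gives C1 = 49/20, C2 = -3/20.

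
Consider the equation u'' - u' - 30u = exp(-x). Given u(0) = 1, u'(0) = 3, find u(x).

Characteristic equation r² - r - 30 = 0 factors as (r - 6)(r + 5) = 0, so r = 6, -5.
Hence u_h = C1*exp(6*x) + C2*exp(-5*x).
Try u_p = A*exp(-x). Substituting into the equation and dividing by exp(-x) gives A = -1/28, so u_p = -exp(-x)/28.
General solution: u = -exp(-x)/28 + C1*exp(6*x) + C2*exp(-5*x).
Apply the initial conditions: u(0) = -1/28 + C1 + C2 = 1 and u'(0) = 1/28 - 5*C2 + 6*C1 = 3. Solving gives C1 = 57/77, C2 = 13/44.

u = -exp(-x)/28 + 13*exp(-5*x)/44 + 57*exp(6*x)/77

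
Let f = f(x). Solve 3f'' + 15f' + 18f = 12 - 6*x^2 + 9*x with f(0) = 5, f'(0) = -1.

f = -11/108 - 220*exp(-3*x)/27 - x**2/3 + 19*x/18 + 53*exp(-2*x)/4

Divide through by 3: f'' + 5f' + 6f = 4 - 2*x^2 + 3*x.
Characteristic equation r² + 5r + 6 = 0 factors as (r + 2)(r + 3) = 0, so r = -2, -3.
Hence f_h = C1*exp(-2*x) + C2*exp(-3*x).
For the particular solution try f_p = A0 + A1*x + A2*x^2. Substituting and matching coefficients of each power of x gives A0 = -11/108, A1 = 19/18, A2 = -1/3, so f_p = -11/108 - x^2/3 + 19*x/18.
General solution: f = -11/108 - x^2/3 + 19*x/18 + C1*exp(-2*x) + C2*exp(-3*x).
Apply the initial conditions: f(0) = -11/108 + C1 + C2 = 5 and f'(0) = 19/18 - 3*C2 - 2*C1 = -1. Solving gives C1 = 53/4, C2 = -220/27.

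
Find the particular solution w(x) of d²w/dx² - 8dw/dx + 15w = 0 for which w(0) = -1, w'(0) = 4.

w = -9*exp(3*x)/2 + 7*exp(5*x)/2

Characteristic equation r² - 8r + 15 = 0 factors as (r - 5)(r - 3) = 0, so r = 5, 3.
Hence w_h = C1*exp(5*x) + C2*exp(3*x).
Apply the initial conditions: w(0) = C1 + C2 = -1 and w'(0) = 3*C2 + 5*C1 = 4. Solving gives C1 = 7/2, C2 = -9/2.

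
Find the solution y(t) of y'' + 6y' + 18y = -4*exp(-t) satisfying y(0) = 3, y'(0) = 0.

y = -4*exp(-t)/13 + 43*cos(3*t)*exp(-3*t)/13 + 125*exp(-3*t)*sin(3*t)/39

Characteristic equation r² + 6r + 18 = 0 has discriminant (6)² - 4·(18) = -36 < 0, so r = -3 ± 3i.
Hence y_h = C1*cos(3*t)*exp(-3*t) + C2*exp(-3*t)*sin(3*t).
Try y_p = A*exp(-t). Substituting into the equation and dividing by exp(-t) gives A = -4/13, so y_p = -4*exp(-t)/13.
General solution: y = -4*exp(-t)/13 + C1*cos(3*t)*exp(-3*t) + C2*exp(-3*t)*sin(3*t).
Apply the initial conditions: y(0) = -4/13 + C1 = 3 and y'(0) = 4/13 - 3*C1 + 3*C2 = 0. Solving gives C1 = 43/13, C2 = 125/39.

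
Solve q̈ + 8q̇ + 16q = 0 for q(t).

q = C1*exp(-4*t) + C2*t*exp(-4*t)

Characteristic equation r² + 8r + 16 = 0 has discriminant (8)² - 4·(16) = 0, so r = -4 is a repeated root.
Hence q_h = (C1 + C2*t)*exp(-4*t).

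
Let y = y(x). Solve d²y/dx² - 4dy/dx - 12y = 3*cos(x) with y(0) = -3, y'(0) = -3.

Characteristic equation r² - 4r - 12 = 0 factors as (r + 2)(r - 6) = 0, so r = -2, 6.
Hence y_h = C1*exp(-2*x) + C2*exp(6*x).
Try y_p = A*cos(x) + B*sin(x). Substituting and equating the coefficients of cos(x) and sin(x) gives A = -39/185, B = -12/185, so y_p = -39*cos(x)/185 - 12*sin(x)/185.
General solution: y = -39*cos(x)/185 - 12*sin(x)/185 + C1*exp(-2*x) + C2*exp(6*x).
Apply the initial conditions: y(0) = -39/185 + C1 + C2 = -3 and y'(0) = -12/185 - 2*C1 + 6*C2 = -3. Solving gives C1 = -69/40, C2 = -315/296.

y = -315*exp(6*x)/296 - 69*exp(-2*x)/40 - 39*cos(x)/185 - 12*sin(x)/185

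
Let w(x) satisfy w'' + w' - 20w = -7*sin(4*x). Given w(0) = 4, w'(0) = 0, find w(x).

w = 7*cos(4*x)/328 + 17*exp(4*x)/8 + 63*sin(4*x)/328 + 76*exp(-5*x)/41

Characteristic equation r² + r - 20 = 0 factors as (r - 4)(r + 5) = 0, so r = 4, -5.
Hence w_h = C1*exp(4*x) + C2*exp(-5*x).
Try w_p = A*cos(4*x) + B*sin(4*x). Substituting and equating the coefficients of cos(4x) and sin(4x) gives A = 7/328, B = 63/328, so w_p = 7*cos(4*x)/328 + 63*sin(4*x)/328.
General solution: w = 7*cos(4*x)/328 + 63*sin(4*x)/328 + C1*exp(4*x) + C2*exp(-5*x).
Apply the initial conditions: w(0) = 7/328 + C1 + C2 = 4 and w'(0) = 63/82 - 5*C2 + 4*C1 = 0. Solving gives C1 = 17/8, C2 = 76/41.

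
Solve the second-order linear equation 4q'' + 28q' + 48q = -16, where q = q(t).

q = -1/3 + C1*exp(-4*t) + C2*exp(-3*t)

Divide through by 4: q'' + 7q' + 12q = -4.
Characteristic equation r² + 7r + 12 = 0 factors as (r + 4)(r + 3) = 0, so r = -4, -3.
Hence q_h = C1*exp(-4*t) + C2*exp(-3*t).
For the particular solution try q_p = A0. Substituting and matching coefficients of each power of t gives A0 = -1/3, so q_p = -1/3.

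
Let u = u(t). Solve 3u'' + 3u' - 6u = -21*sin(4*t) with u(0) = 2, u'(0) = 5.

Divide through by 3: u'' + u' - 2u = -7*sin(4*t).
Characteristic equation r² + r - 2 = 0 factors as (r + 2)(r - 1) = 0, so r = -2, 1.
Hence u_h = C1*exp(-2*t) + C2*exp(t).
Try u_p = A*cos(4*t) + B*sin(4*t). Substituting and equating the coefficients of cos(4t) and sin(4t) gives A = 7/85, B = 63/170, so u_p = 7*cos(4*t)/85 + 63*sin(4*t)/170.
General solution: u = 7*cos(4*t)/85 + 63*sin(4*t)/170 + C1*exp(-2*t) + C2*exp(t).
Apply the initial conditions: u(0) = 7/85 + C1 + C2 = 2 and u'(0) = 126/85 + C2 - 2*C1 = 5. Solving gives C1 = -8/15, C2 = 125/51.

u = -8*exp(-2*t)/15 + 7*cos(4*t)/85 + 63*sin(4*t)/170 + 125*exp(t)/51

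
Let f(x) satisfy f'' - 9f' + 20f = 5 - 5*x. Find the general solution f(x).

f = 11/80 - x/4 + C1*exp(5*x) + C2*exp(4*x)

Characteristic equation r² - 9r + 20 = 0 factors as (r - 5)(r - 4) = 0, so r = 5, 4.
Hence f_h = C1*exp(5*x) + C2*exp(4*x).
For the particular solution try f_p = A0 + A1*x. Substituting and matching coefficients of each power of x gives A0 = 11/80, A1 = -1/4, so f_p = 11/80 - x/4.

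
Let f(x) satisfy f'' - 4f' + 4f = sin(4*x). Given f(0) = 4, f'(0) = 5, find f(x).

Characteristic equation r² - 4r + 4 = 0 has discriminant (-4)² - 4·(4) = 0, so r = 2 is a repeated root.
Hence f_h = (C1 + C2*x)*exp(2*x).
Try f_p = A*cos(4*x) + B*sin(4*x). Substituting and equating the coefficients of cos(4x) and sin(4x) gives A = 1/25, B = -3/100, so f_p = -3*sin(4*x)/100 + cos(4*x)/25.
General solution: f = -3*sin(4*x)/100 + cos(4*x)/25 + C1*exp(2*x) + C2*x*exp(2*x).
Apply the initial conditions: f(0) = 1/25 + C1 = 4 and f'(0) = -3/25 + C2 + 2*C1 = 5. Solving gives C1 = 99/25, C2 = -14/5.

f = -3*sin(4*x)/100 + cos(4*x)/25 + 99*exp(2*x)/25 - 14*x*exp(2*x)/5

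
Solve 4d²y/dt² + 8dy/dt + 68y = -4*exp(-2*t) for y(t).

Divide through by 4: y'' + 2y' + 17y = -exp(-2*t).
Characteristic equation r² + 2r + 17 = 0 has discriminant (2)² - 4·(17) = -64 < 0, so r = -1 ± 4i.
Hence y_h = C1*cos(4*t)*exp(-t) + C2*exp(-t)*sin(4*t).
Try y_p = A*exp(-2*t). Substituting into the equation and dividing by exp(-2*t) gives A = -1/17, so y_p = -exp(-2*t)/17.

y = -exp(-2*t)/17 + C1*cos(4*t)*exp(-t) + C2*exp(-t)*sin(4*t)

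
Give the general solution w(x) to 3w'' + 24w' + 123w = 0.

Divide through by 3: w'' + 8w' + 41w = 0.
Characteristic equation r² + 8r + 41 = 0 has discriminant (8)² - 4·(41) = -100 < 0, so r = -4 ± 5i.
Hence w_h = C1*cos(5*x)*exp(-4*x) + C2*exp(-4*x)*sin(5*x).

w = C1*cos(5*x)*exp(-4*x) + C2*exp(-4*x)*sin(5*x)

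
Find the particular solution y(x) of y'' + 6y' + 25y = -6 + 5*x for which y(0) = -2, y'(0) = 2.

Characteristic equation r² + 6r + 25 = 0 has discriminant (6)² - 4·(25) = -64 < 0, so r = -3 ± 4i.
Hence y_h = C1*cos(4*x)*exp(-3*x) + C2*exp(-3*x)*sin(4*x).
For the particular solution try y_p = A0 + A1*x. Substituting and matching coefficients of each power of x gives A0 = -36/125, A1 = 1/5, so y_p = -36/125 + x/5.
General solution: y = -36/125 + x/5 + C1*cos(4*x)*exp(-3*x) + C2*exp(-3*x)*sin(4*x).
Apply the initial conditions: y(0) = -36/125 + C1 = -2 and y'(0) = 1/5 - 3*C1 + 4*C2 = 2. Solving gives C1 = -214/125, C2 = -417/500.

y = -36/125 + x/5 - 417*exp(-3*x)*sin(4*x)/500 - 214*cos(4*x)*exp(-3*x)/125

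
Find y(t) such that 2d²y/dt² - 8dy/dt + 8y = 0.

Divide through by 2: y'' - 4y' + 4y = 0.
Characteristic equation r² - 4r + 4 = 0 has discriminant (-4)² - 4·(4) = 0, so r = 2 is a repeated root.
Hence y_h = (C1 + C2*t)*exp(2*t).

y = C1*exp(2*t) + C2*t*exp(2*t)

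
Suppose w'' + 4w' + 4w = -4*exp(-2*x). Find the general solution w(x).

Characteristic equation r² + 4r + 4 = 0 has discriminant (4)² - 4·(4) = 0, so r = -2 is a repeated root.
Hence w_h = (C1 + C2*x)*exp(-2*x).
Since exp(-2*x) solves the homogeneous equation (r = -2 is a root of multiplicity 2), multiply the trial by x^2. Try w_p = A*x^2*exp(-2*x). Substituting into the equation and dividing by exp(-2*x) gives A = -2, so w_p = -2*x^2*exp(-2*x).

w = C1*exp(-2*x) - 2*x**2*exp(-2*x) + C2*x*exp(-2*x)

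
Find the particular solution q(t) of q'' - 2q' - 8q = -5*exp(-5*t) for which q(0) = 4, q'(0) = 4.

Characteristic equation r² - 2r - 8 = 0 factors as (r + 2)(r - 4) = 0, so r = -2, 4.
Hence q_h = C1*exp(-2*t) + C2*exp(4*t).
Try q_p = A*exp(-5*t). Substituting into the equation and dividing by exp(-5*t) gives A = -5/27, so q_p = -5*exp(-5*t)/27.
General solution: q = -5*exp(-5*t)/27 + C1*exp(-2*t) + C2*exp(4*t).
Apply the initial conditions: q(0) = -5/27 + C1 + C2 = 4 and q'(0) = 25/27 - 2*C1 + 4*C2 = 4. Solving gives C1 = 41/18, C2 = 103/54.

q = -5*exp(-5*t)/27 + 41*exp(-2*t)/18 + 103*exp(4*t)/54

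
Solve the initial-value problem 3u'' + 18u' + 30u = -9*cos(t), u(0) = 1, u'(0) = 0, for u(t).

u = -3*cos(t)/13 - 2*sin(t)/13 + 16*cos(t)*exp(-3*t)/13 + 50*exp(-3*t)*sin(t)/13

Divide through by 3: u'' + 6u' + 10u = -3*cos(t).
Characteristic equation r² + 6r + 10 = 0 has discriminant (6)² - 4·(10) = -4 < 0, so r = -3 ± i.
Hence u_h = C1*cos(t)*exp(-3*t) + C2*exp(-3*t)*sin(t).
Try u_p = A*cos(t) + B*sin(t). Substituting and equating the coefficients of cos(t) and sin(t) gives A = -3/13, B = -2/13, so u_p = -3*cos(t)/13 - 2*sin(t)/13.
General solution: u = -3*cos(t)/13 - 2*sin(t)/13 + C1*cos(t)*exp(-3*t) + C2*exp(-3*t)*sin(t).
Apply the initial conditions: u(0) = -3/13 + C1 = 1 and u'(0) = -2/13 + C2 - 3*C1 = 0. Solving gives C1 = 16/13, C2 = 50/13.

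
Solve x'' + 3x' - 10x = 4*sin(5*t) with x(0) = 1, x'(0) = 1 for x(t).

x = -14*sin(5*t)/145 - 6*cos(5*t)/145 + 3*exp(-5*t)/35 + 194*exp(2*t)/203

Characteristic equation r² + 3r - 10 = 0 factors as (r + 5)(r - 2) = 0, so r = -5, 2.
Hence x_h = C1*exp(-5*t) + C2*exp(2*t).
Try x_p = A*cos(5*t) + B*sin(5*t). Substituting and equating the coefficients of cos(5t) and sin(5t) gives A = -6/145, B = -14/145, so x_p = -14*sin(5*t)/145 - 6*cos(5*t)/145.
General solution: x = -14*sin(5*t)/145 - 6*cos(5*t)/145 + C1*exp(-5*t) + C2*exp(2*t).
Apply the initial conditions: x(0) = -6/145 + C1 + C2 = 1 and x'(0) = -14/29 - 5*C1 + 2*C2 = 1. Solving gives C1 = 3/35, C2 = 194/203.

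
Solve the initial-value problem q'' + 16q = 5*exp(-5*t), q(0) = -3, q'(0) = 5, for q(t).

Characteristic equation r² + 16 = 0 has discriminant (0)² - 4·(16) = -64 < 0, so r = ± 4i.
Hence q_h = C1*cos(4*t) + C2*sin(4*t).
Try q_p = A*exp(-5*t). Substituting into the equation and dividing by exp(-5*t) gives A = 5/41, so q_p = 5*exp(-5*t)/41.
General solution: q = 5*exp(-5*t)/41 + C1*cos(4*t) + C2*sin(4*t).
Apply the initial conditions: q(0) = 5/41 + C1 = -3 and q'(0) = -25/41 + 4*C2 = 5. Solving gives C1 = -128/41, C2 = 115/82.

q = -128*cos(4*t)/41 + 5*exp(-5*t)/41 + 115*sin(4*t)/82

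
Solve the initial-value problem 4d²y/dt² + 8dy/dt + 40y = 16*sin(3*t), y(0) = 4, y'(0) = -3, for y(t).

Divide through by 4: y'' + 2y' + 10y = 4*sin(3*t).
Characteristic equation r² + 2r + 10 = 0 has discriminant (2)² - 4·(10) = -36 < 0, so r = -1 ± 3i.
Hence y_h = C1*cos(3*t)*exp(-t) + C2*exp(-t)*sin(3*t).
Try y_p = A*cos(3*t) + B*sin(3*t). Substituting and equating the coefficients of cos(3t) and sin(3t) gives A = -24/37, B = 4/37, so y_p = -24*cos(3*t)/37 + 4*sin(3*t)/37.
General solution: y = -24*cos(3*t)/37 + 4*sin(3*t)/37 + C1*cos(3*t)*exp(-t) + C2*exp(-t)*sin(3*t).
Apply the initial conditions: y(0) = -24/37 + C1 = 4 and y'(0) = 12/37 - C1 + 3*C2 = -3. Solving gives C1 = 172/37, C2 = 49/111.

y = -24*cos(3*t)/37 + 4*sin(3*t)/37 + 49*exp(-t)*sin(3*t)/111 + 172*cos(3*t)*exp(-t)/37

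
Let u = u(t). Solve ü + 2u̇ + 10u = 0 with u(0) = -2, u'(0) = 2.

u = -2*cos(3*t)*exp(-t)

Characteristic equation r² + 2r + 10 = 0 has discriminant (2)² - 4·(10) = -36 < 0, so r = -1 ± 3i.
Hence u_h = C1*cos(3*t)*exp(-t) + C2*exp(-t)*sin(3*t).
Apply the initial conditions: u(0) = C1 = -2 and u'(0) = -C1 + 3*C2 = 2. Solving gives C1 = -2, C2 = 0.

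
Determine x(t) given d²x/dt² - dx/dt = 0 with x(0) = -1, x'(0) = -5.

x = 4 - 5*exp(t)

Characteristic equation r² - r = 0 factors as (r - 1)r = 0, so r = 1, 0.
Hence x_h = C1*exp(t) + C2.
Apply the initial conditions: x(0) = C1 + C2 = -1 and x'(0) = C1 = -5. Solving gives C1 = -5, C2 = 4.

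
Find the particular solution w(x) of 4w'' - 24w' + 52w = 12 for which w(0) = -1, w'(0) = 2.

w = 3/13 - 16*cos(2*x)*exp(3*x)/13 + 37*exp(3*x)*sin(2*x)/13

Divide through by 4: w'' - 6w' + 13w = 3.
Characteristic equation r² - 6r + 13 = 0 has discriminant (-6)² - 4·(13) = -16 < 0, so r = 3 ± 2i.
Hence w_h = C1*cos(2*x)*exp(3*x) + C2*exp(3*x)*sin(2*x).
For the particular solution try w_p = A0. Substituting and matching coefficients of each power of x gives A0 = 3/13, so w_p = 3/13.
General solution: w = 3/13 + C1*cos(2*x)*exp(3*x) + C2*exp(3*x)*sin(2*x).
Apply the initial conditions: w(0) = 3/13 + C1 = -1 and w'(0) = 2*C2 + 3*C1 = 2. Solving gives C1 = -16/13, C2 = 37/13.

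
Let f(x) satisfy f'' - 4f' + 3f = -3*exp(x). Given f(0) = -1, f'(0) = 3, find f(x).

Characteristic equation r² - 4r + 3 = 0 factors as (r - 1)(r - 3) = 0, so r = 1, 3.
Hence f_h = C1*exp(x) + C2*exp(3*x).
Since exp(x) solves the homogeneous equation (r = 1 is a root of multiplicity 1), multiply the trial by x. Try f_p = A*x*exp(x). Substituting into the equation and dividing by exp(x) gives A = 3/2, so f_p = 3*x*exp(x)/2.
General solution: f = C1*exp(x) + C2*exp(3*x) + 3*x*exp(x)/2.
Apply the initial conditions: f(0) = C1 + C2 = -1 and f'(0) = 3/2 + C1 + 3*C2 = 3. Solving gives C1 = -9/4, C2 = 5/4.

f = -9*exp(x)/4 + 5*exp(3*x)/4 + 3*x*exp(x)/2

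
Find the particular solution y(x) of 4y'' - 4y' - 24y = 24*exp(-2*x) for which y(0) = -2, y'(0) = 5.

y = -61*exp(-2*x)/25 + 11*exp(3*x)/25 - 6*x*exp(-2*x)/5

Divide through by 4: y'' - y' - 6y = 6*exp(-2*x).
Characteristic equation r² - r - 6 = 0 factors as (r + 2)(r - 3) = 0, so r = -2, 3.
Hence y_h = C1*exp(-2*x) + C2*exp(3*x).
Since exp(-2*x) solves the homogeneous equation (r = -2 is a root of multiplicity 1), multiply the trial by x. Try y_p = A*x*exp(-2*x). Substituting into the equation and dividing by exp(-2*x) gives A = -6/5, so y_p = -6*x*exp(-2*x)/5.
General solution: y = C1*exp(-2*x) + C2*exp(3*x) - 6*x*exp(-2*x)/5.
Apply the initial conditions: y(0) = C1 + C2 = -2 and y'(0) = -6/5 - 2*C1 + 3*C2 = 5. Solving gives C1 = -61/25, C2 = 11/25.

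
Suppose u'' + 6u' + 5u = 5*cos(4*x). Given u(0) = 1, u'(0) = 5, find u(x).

u = -221*exp(-5*x)/164 - 55*cos(4*x)/697 + 120*sin(4*x)/697 + 165*exp(-x)/68

Characteristic equation r² + 6r + 5 = 0 factors as (r + 5)(r + 1) = 0, so r = -5, -1.
Hence u_h = C1*exp(-5*x) + C2*exp(-x).
Try u_p = A*cos(4*x) + B*sin(4*x). Substituting and equating the coefficients of cos(4x) and sin(4x) gives A = -55/697, B = 120/697, so u_p = -55*cos(4*x)/697 + 120*sin(4*x)/697.
General solution: u = -55*cos(4*x)/697 + 120*sin(4*x)/697 + C1*exp(-5*x) + C2*exp(-x).
Apply the initial conditions: u(0) = -55/697 + C1 + C2 = 1 and u'(0) = 480/697 - C2 - 5*C1 = 5. Solving gives C1 = -221/164, C2 = 165/68.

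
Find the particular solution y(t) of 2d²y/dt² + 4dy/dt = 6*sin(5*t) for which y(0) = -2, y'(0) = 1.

y = -6/5 - 22*exp(-2*t)/29 - 6*cos(5*t)/145 - 3*sin(5*t)/29

Divide through by 2: y'' + 2y' = 3*sin(5*t).
Characteristic equation r² + 2r = 0 factors as (r + 2)r = 0, so r = -2, 0.
Hence y_h = C1*exp(-2*t) + C2.
Try y_p = A*cos(5*t) + B*sin(5*t). Substituting and equating the coefficients of cos(5t) and sin(5t) gives A = -6/145, B = -3/29, so y_p = -6*cos(5*t)/145 - 3*sin(5*t)/29.
General solution: y = C2 - 6*cos(5*t)/145 - 3*sin(5*t)/29 + C1*exp(-2*t).
Apply the initial conditions: y(0) = -6/145 + C1 + C2 = -2 and y'(0) = -15/29 - 2*C1 = 1. Solving gives C1 = -22/29, C2 = -6/5.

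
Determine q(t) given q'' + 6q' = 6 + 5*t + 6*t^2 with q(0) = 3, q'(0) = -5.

q = 145/72 + t**3/3 + t**2/4 + 11*t/12 + 71*exp(-6*t)/72

Characteristic equation r² + 6r = 0 factors as (r + 6)r = 0, so r = -6, 0.
Hence q_h = C1*exp(-6*t) + C2.
Since 0 is a characteristic root (multiplicity 1), multiply the polynomial trial by t: try q_p = t*(A0 + A1*t + A2*t^2). Substituting and matching coefficients of each power of t gives A0 = 11/12, A1 = 1/4, A2 = 1/3, so q_p = t^3/3 + t^2/4 + 11*t/12.
General solution: q = C2 + t^3/3 + t^2/4 + 11*t/12 + C1*exp(-6*t).
Apply the initial conditions: q(0) = C1 + C2 = 3 and q'(0) = 11/12 - 6*C1 = -5. Solving gives C1 = 71/72, C2 = 145/72.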